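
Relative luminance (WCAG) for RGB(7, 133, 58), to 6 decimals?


Linearize each channel (sRGB transfer function): c = v/255; c_lin = c/12.92 if c ≤ 0.04045, else ((c+0.055)/1.055)^2.4
  R: 7/255 ≈ 0.027451 ≤ 0.04045 → 0.027451/12.92 ≈ 0.002125
  G: 133/255 ≈ 0.521569 > 0.04045 → ((0.521569+0.055)/1.055)^2.4 ≈ 0.234551
  B: 58/255 ≈ 0.227451 > 0.04045 → ((0.227451+0.055)/1.055)^2.4 ≈ 0.042311
R_lin = 0.002125, G_lin = 0.234551, B_lin = 0.042311
L = 0.2126×R + 0.7152×G + 0.0722×B
L = 0.2126×0.002125 + 0.7152×0.234551 + 0.0722×0.042311
L ≈ 0.171257


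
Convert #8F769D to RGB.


8F → 143 (R)
76 → 118 (G)
9D → 157 (B)
= RGB(143, 118, 157)


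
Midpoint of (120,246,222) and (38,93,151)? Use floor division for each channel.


Midpoint: each channel = ⌊(C₁+C₂)/2⌋
R: ⌊(120+38)/2⌋ = 79
G: ⌊(246+93)/2⌋ = 169
B: ⌊(222+151)/2⌋ = 186
= RGB(79, 169, 186)


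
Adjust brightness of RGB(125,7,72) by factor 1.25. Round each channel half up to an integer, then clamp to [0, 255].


Multiply each channel by 1.25, round half up, clamp to [0, 255]
R: 125×1.25 = 156.25 → round → 156
G: 7×1.25 = 8.75 → round → 9
B: 72×1.25 = 90
= RGB(156, 9, 90)


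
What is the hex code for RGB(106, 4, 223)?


R = 106 → 6A (hex)
G = 4 → 04 (hex)
B = 223 → DF (hex)
Hex = #6A04DF


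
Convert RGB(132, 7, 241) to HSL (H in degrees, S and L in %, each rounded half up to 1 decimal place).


Normalize: R'=132/255≈0.5176, G'=7/255≈0.0275, B'=241/255≈0.9451
Max=241/255, Min=7/255, Δ=Max-Min=234/255
L = (Max+Min)/2 = (241+7)/510 = 248/510 = 0.48627… → L = 48.6%
L ≤ 0.5 → S = Δ/(Max+Min) = 234/(241+7) = 234/248 = 0.94354… → S = 94.4%
(the 1/255 factors cancel in S and H, so raw channel differences can be used)
Max is B' → H = 60 × ((R-G)/Δ + 4) = 60 × ((132-7)/234 + 4)
  125/234 + 4 = 0.5341… + 4 = 4.5341…
  H = 60 × 4.5341… = 272.051…° → H = 272.1°
= HSL(272.1°, 94.4%, 48.6%)


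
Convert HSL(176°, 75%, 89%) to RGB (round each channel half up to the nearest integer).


H=176°, S=0.75, L=0.89
C = (1-|2L-1|)×S = (1-|0.78|)×0.75 = 0.165
H' = H/60 = 176/60 ≈ 2.9333; X = C×(1-|H' mod 2 - 1|) = 0.154
m = L - C/2 = 0.89 - 0.0825 = 0.8075
Sector ⌊H'⌋ = 2 → (R',G',B') = (0.0, 0.165, 0.154)
RGB = ((R'+m)×255, (G'+m)×255, (B'+m)×255) = (205.9125, 247.9875, 245.1825)
Round half up → RGB(206, 248, 245)


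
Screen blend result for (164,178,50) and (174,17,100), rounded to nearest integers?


Screen: C = 255 - (255-A)×(255-B)/255, rounded to nearest integer
R: 255 - (255-164)×(255-174)/255 = 255 - 7371/255 ≈ 255 - 28.906 = 226.094 → 226
G: 255 - (255-178)×(255-17)/255 = 255 - 18326/255 ≈ 255 - 71.867 = 183.133 → 183
B: 255 - (255-50)×(255-100)/255 = 255 - 31775/255 ≈ 255 - 124.608 = 130.392 → 130
= RGB(226, 183, 130)


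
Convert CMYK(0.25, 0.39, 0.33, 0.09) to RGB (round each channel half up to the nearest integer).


R = 255 × (1-C) × (1-K) = 255 × 0.75 × 0.91 = 174.0375 → 174
G = 255 × (1-M) × (1-K) = 255 × 0.61 × 0.91 = 141.5505 → 142
B = 255 × (1-Y) × (1-K) = 255 × 0.67 × 0.91 = 155.4735 → 155
= RGB(174, 142, 155)


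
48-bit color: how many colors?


Colors = 2^bits = 2^48
= 281,474,976,710,656 colors


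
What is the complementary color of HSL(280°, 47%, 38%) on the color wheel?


Complement = opposite side of color wheel = hue + 180°
H' = (280 + 180) mod 360 = 100°
S and L unchanged.
= HSL(100°, 47%, 38%)


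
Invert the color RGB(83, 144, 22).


Invert: (255-R, 255-G, 255-B)
R: 255-83 = 172
G: 255-144 = 111
B: 255-22 = 233
= RGB(172, 111, 233)


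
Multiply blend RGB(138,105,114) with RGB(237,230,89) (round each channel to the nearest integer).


Multiply: C = A×B/255, rounded to nearest integer
R: 138×237/255 = 32706/255 ≈ 128.259 → 128
G: 105×230/255 = 24150/255 ≈ 94.706 → 95
B: 114×89/255 = 10146/255 ≈ 39.788 → 40
= RGB(128, 95, 40)


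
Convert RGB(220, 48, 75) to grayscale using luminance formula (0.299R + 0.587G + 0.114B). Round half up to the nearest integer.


Gray = 0.299×R + 0.587×G + 0.114×B
Gray = 0.299×220 + 0.587×48 + 0.114×75
Gray = 65.780 + 28.176 + 8.550
Gray = 102.506 → round half up → 103
Gray = 103


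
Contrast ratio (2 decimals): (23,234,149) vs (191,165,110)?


Linearize each sRGB channel c=v/255: c/12.92 if c ≤ 0.04045 else ((c+0.055)/1.055)^2.4
L = 0.2126×R_lin + 0.7152×G_lin + 0.0722×B_lin
Color 1 (23,234,149):
  R=23: 23/255≈0.0902 > 0.04045 → ((0.0902+0.055)/1.055)^2.4 ≈ 0.00857
  G=234: 234/255≈0.9176 > 0.04045 → ((0.9176+0.055)/1.055)^2.4 ≈ 0.82279
  B=149: 149/255≈0.5843 > 0.04045 → ((0.5843+0.055)/1.055)^2.4 ≈ 0.30054
  L1 = 0.2126×0.00857 + 0.7152×0.82279 + 0.0722×0.30054 ≈ 0.61198
Color 2 (191,165,110):
  R=191: 191/255≈0.7490 > 0.04045 → ((0.7490+0.055)/1.055)^2.4 ≈ 0.52100
  G=165: 165/255≈0.6471 > 0.04045 → ((0.6471+0.055)/1.055)^2.4 ≈ 0.37626
  B=110: 110/255≈0.4314 > 0.04045 → ((0.4314+0.055)/1.055)^2.4 ≈ 0.15593
  L2 = 0.2126×0.52100 + 0.7152×0.37626 + 0.0722×0.15593 ≈ 0.39112
Lighter = 0.61198, Darker = 0.39112
Ratio = (L_lighter + 0.05) / (L_darker + 0.05)
Ratio = (0.61198 + 0.05) / (0.39112 + 0.05) = 0.66198 / 0.44112 ≈ 1.5007
Ratio ≈ 1.50:1


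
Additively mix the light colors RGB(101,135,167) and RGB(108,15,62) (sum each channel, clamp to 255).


Additive: each channel = min(255, C₁+C₂)
R: 101+108 = 209 → 209
G: 135+15 = 150 → 150
B: 167+62 = 229 → 229
= RGB(209, 150, 229)


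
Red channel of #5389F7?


Color: #5389F7
R = 53 = 83
G = 89 = 137
B = F7 = 247
Red = 83


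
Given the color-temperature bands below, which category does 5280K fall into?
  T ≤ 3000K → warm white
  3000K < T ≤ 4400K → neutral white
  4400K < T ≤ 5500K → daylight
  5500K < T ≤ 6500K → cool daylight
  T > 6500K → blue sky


Temperature: 5280K
4400K < 5280K ≤ 5500K → daylight
Classification: daylight


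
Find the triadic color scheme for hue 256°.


Triadic: equally spaced at 120° intervals
H1 = 256°
H2 = (256 + 120) mod 360 = 16°
H3 = (256 + 240) mod 360 = 136°
Triadic = 256°, 16°, 136°


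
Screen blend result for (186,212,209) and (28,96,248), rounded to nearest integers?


Screen: C = 255 - (255-A)×(255-B)/255, rounded to nearest integer
R: 255 - (255-186)×(255-28)/255 = 255 - 15663/255 ≈ 255 - 61.424 = 193.576 → 194
G: 255 - (255-212)×(255-96)/255 = 255 - 6837/255 ≈ 255 - 26.812 = 228.188 → 228
B: 255 - (255-209)×(255-248)/255 = 255 - 322/255 ≈ 255 - 1.263 = 253.737 → 254
= RGB(194, 228, 254)


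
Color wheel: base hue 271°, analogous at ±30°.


Base hue: 271°
Left analog: (271 - 30) mod 360 = 241°
Right analog: (271 + 30) mod 360 = 301°
Analogous hues = 241° and 301°


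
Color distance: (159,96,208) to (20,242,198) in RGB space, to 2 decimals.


d = √[(R₁-R₂)² + (G₁-G₂)² + (B₁-B₂)²]
d = √[(159-20)² + (96-242)² + (208-198)²]
d = √[19321 + 21316 + 100]
d = √40737
d ≈ 201.83


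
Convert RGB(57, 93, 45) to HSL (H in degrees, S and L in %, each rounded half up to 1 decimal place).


Normalize: R'=57/255≈0.2235, G'=93/255≈0.3647, B'=45/255≈0.1765
Max=93/255, Min=45/255, Δ=Max-Min=48/255
L = (Max+Min)/2 = (93+45)/510 = 138/510 = 0.27058… → L = 27.1%
L ≤ 0.5 → S = Δ/(Max+Min) = 48/(93+45) = 48/138 = 0.34782… → S = 34.8%
(the 1/255 factors cancel in S and H, so raw channel differences can be used)
Max is G' → H = 60 × ((B-R)/Δ + 2) = 60 × ((45-57)/48 + 2)
  -12/48 + 2 = -0.25 + 2 = 1.75
  H = 60 × 1.75 = 105° → H = 105.0°
= HSL(105.0°, 34.8%, 27.1%)


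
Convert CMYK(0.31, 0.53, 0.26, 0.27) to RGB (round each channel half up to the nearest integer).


R = 255 × (1-C) × (1-K) = 255 × 0.69 × 0.73 = 128.4435 → 128
G = 255 × (1-M) × (1-K) = 255 × 0.47 × 0.73 = 87.4905 → 87
B = 255 × (1-Y) × (1-K) = 255 × 0.74 × 0.73 = 137.751 → 138
= RGB(128, 87, 138)


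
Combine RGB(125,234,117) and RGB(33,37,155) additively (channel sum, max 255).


Additive: each channel = min(255, C₁+C₂)
R: 125+33 = 158 → 158
G: 234+37 = 271 → 255
B: 117+155 = 272 → 255
= RGB(158, 255, 255)


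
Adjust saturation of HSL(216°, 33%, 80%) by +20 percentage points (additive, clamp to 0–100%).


Original S = 33%
Adjustment = +20 percentage points
New S = 33 + (20) = 53
Clamp to [0, 100] → 53
= HSL(216°, 53%, 80%)


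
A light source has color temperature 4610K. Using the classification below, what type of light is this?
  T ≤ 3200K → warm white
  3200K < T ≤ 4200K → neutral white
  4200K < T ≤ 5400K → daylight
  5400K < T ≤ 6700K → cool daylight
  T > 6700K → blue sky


Temperature: 4610K
4200K < 4610K ≤ 5400K → daylight
Classification: daylight


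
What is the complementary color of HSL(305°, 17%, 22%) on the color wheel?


Complement = opposite side of color wheel = hue + 180°
H' = (305 + 180) mod 360 = 125°
S and L unchanged.
= HSL(125°, 17%, 22%)


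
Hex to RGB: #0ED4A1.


0E → 14 (R)
D4 → 212 (G)
A1 → 161 (B)
= RGB(14, 212, 161)


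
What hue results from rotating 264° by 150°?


New hue = (H + rotation) mod 360
New hue = (264 + 150) mod 360
= 414 mod 360
= 54°


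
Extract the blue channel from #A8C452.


Color: #A8C452
R = A8 = 168
G = C4 = 196
B = 52 = 82
Blue = 82


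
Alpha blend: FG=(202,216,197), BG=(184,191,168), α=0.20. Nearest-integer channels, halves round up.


C = α×F + (1-α)×B, with 1-α = 0.80
R: 0.20×202 + 0.80×184 = 40.40 + 147.20 = 187.60 → 188
G: 0.20×216 + 0.80×191 = 43.20 + 152.80 = 196.00 → 196
B: 0.20×197 + 0.80×168 = 39.40 + 134.40 = 173.80 → 174
= RGB(188, 196, 174)


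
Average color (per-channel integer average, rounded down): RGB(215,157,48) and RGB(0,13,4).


Midpoint: each channel = ⌊(C₁+C₂)/2⌋
R: ⌊(215+0)/2⌋ = 107
G: ⌊(157+13)/2⌋ = 85
B: ⌊(48+4)/2⌋ = 26
= RGB(107, 85, 26)


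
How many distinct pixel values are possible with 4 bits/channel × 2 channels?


Total bits = 4 bits/channel × 2 channels = 8 bits
Distinct pixel values = 2^8
= 256 pixel values


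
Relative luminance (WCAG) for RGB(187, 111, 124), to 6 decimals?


Linearize each channel (sRGB transfer function): c = v/255; c_lin = c/12.92 if c ≤ 0.04045, else ((c+0.055)/1.055)^2.4
  R: 187/255 ≈ 0.733333 > 0.04045 → ((0.733333+0.055)/1.055)^2.4 ≈ 0.496933
  G: 111/255 ≈ 0.435294 > 0.04045 → ((0.435294+0.055)/1.055)^2.4 ≈ 0.158961
  B: 124/255 ≈ 0.486275 > 0.04045 → ((0.486275+0.055)/1.055)^2.4 ≈ 0.201556
R_lin = 0.496933, G_lin = 0.158961, B_lin = 0.201556
L = 0.2126×R + 0.7152×G + 0.0722×B
L = 0.2126×0.496933 + 0.7152×0.158961 + 0.0722×0.201556
L ≈ 0.233889


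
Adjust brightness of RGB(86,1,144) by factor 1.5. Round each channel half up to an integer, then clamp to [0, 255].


Multiply each channel by 1.5, round half up, clamp to [0, 255]
R: 86×1.5 = 129
G: 1×1.5 = 1.5 → round → 2
B: 144×1.5 = 216
= RGB(129, 2, 216)


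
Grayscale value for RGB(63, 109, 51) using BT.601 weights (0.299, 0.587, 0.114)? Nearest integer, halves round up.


Gray = 0.299×R + 0.587×G + 0.114×B
Gray = 0.299×63 + 0.587×109 + 0.114×51
Gray = 18.837 + 63.983 + 5.814
Gray = 88.634 → round half up → 89
Gray = 89


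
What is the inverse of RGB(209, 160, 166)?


Invert: (255-R, 255-G, 255-B)
R: 255-209 = 46
G: 255-160 = 95
B: 255-166 = 89
= RGB(46, 95, 89)


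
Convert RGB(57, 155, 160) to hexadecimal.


R = 57 → 39 (hex)
G = 155 → 9B (hex)
B = 160 → A0 (hex)
Hex = #399BA0


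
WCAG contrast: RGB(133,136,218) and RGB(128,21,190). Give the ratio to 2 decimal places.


Linearize each sRGB channel c=v/255: c/12.92 if c ≤ 0.04045 else ((c+0.055)/1.055)^2.4
L = 0.2126×R_lin + 0.7152×G_lin + 0.0722×B_lin
Color 1 (133,136,218):
  R=133: 133/255≈0.5216 > 0.04045 → ((0.5216+0.055)/1.055)^2.4 ≈ 0.23455
  G=136: 136/255≈0.5333 > 0.04045 → ((0.5333+0.055)/1.055)^2.4 ≈ 0.24620
  B=218: 218/255≈0.8549 > 0.04045 → ((0.8549+0.055)/1.055)^2.4 ≈ 0.70110
  L1 = 0.2126×0.23455 + 0.7152×0.24620 + 0.0722×0.70110 ≈ 0.27657
Color 2 (128,21,190):
  R=128: 128/255≈0.5020 > 0.04045 → ((0.5020+0.055)/1.055)^2.4 ≈ 0.21586
  G=21: 21/255≈0.0824 > 0.04045 → ((0.0824+0.055)/1.055)^2.4 ≈ 0.00750
  B=190: 190/255≈0.7451 > 0.04045 → ((0.7451+0.055)/1.055)^2.4 ≈ 0.51492
  L2 = 0.2126×0.21586 + 0.7152×0.00750 + 0.0722×0.51492 ≈ 0.08843
Lighter = 0.27657, Darker = 0.08843
Ratio = (L_lighter + 0.05) / (L_darker + 0.05)
Ratio = (0.27657 + 0.05) / (0.08843 + 0.05) = 0.32657 / 0.13843 ≈ 2.3590
Ratio ≈ 2.36:1


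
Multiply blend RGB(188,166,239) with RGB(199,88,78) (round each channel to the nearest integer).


Multiply: C = A×B/255, rounded to nearest integer
R: 188×199/255 = 37412/255 ≈ 146.714 → 147
G: 166×88/255 = 14608/255 ≈ 57.286 → 57
B: 239×78/255 = 18642/255 ≈ 73.106 → 73
= RGB(147, 57, 73)


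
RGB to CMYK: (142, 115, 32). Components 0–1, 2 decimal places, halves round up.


R'=142/255≈0.5569, G'=115/255≈0.4510, B'=32/255≈0.1255
K = 1 - max(R',G',B') = 1 - 142/255 = 113/255 = 0.44313… → 0.44
(1-R'-K)/(1-K) simplifies to (max-R)/max with max = 142:
C = (142-142)/142 = 0/142 = 0 → 0.00
M = (142-115)/142 = 27/142 = 0.19014… → 0.19
Y = (142-32)/142 = 110/142 = 0.77464… → 0.77
= CMYK(0.00, 0.19, 0.77, 0.44)


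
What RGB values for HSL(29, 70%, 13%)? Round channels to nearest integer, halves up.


H=29°, S=0.70, L=0.13
C = (1-|2L-1|)×S = (1-|-0.74|)×0.70 = 0.182
H' = H/60 = 29/60 ≈ 0.4833; X = C×(1-|H' mod 2 - 1|) ≈ 0.0880
m = L - C/2 = 0.13 - 0.091 = 0.039
Sector ⌊H'⌋ = 0 → (R',G',B') = (0.182, ≈0.0880, 0.0)
RGB = ((R'+m)×255, (G'+m)×255, (B'+m)×255) = (56.355, 32.3765, 9.945)
Round half up → RGB(56, 32, 10)


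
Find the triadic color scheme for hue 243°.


Triadic: equally spaced at 120° intervals
H1 = 243°
H2 = (243 + 120) mod 360 = 3°
H3 = (243 + 240) mod 360 = 123°
Triadic = 243°, 3°, 123°


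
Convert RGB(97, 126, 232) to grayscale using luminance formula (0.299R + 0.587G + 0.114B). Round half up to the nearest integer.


Gray = 0.299×R + 0.587×G + 0.114×B
Gray = 0.299×97 + 0.587×126 + 0.114×232
Gray = 29.003 + 73.962 + 26.448
Gray = 129.413 → round half up → 129
Gray = 129


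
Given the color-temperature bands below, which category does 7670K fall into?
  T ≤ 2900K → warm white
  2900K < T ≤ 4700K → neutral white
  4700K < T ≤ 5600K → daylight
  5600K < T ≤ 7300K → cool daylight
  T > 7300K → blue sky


Temperature: 7670K
7670K > 7300K → blue sky
Classification: blue sky


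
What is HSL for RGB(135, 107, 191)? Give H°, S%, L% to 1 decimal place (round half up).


Normalize: R'=135/255≈0.5294, G'=107/255≈0.4196, B'=191/255≈0.7490
Max=191/255, Min=107/255, Δ=Max-Min=84/255
L = (Max+Min)/2 = (191+107)/510 = 298/510 = 0.58431… → L = 58.4%
L > 0.5 → S = Δ/(2-Max-Min) = 84/(510-191-107) = 84/212 = 0.39622… → S = 39.6%
(the 1/255 factors cancel in S and H, so raw channel differences can be used)
Max is B' → H = 60 × ((R-G)/Δ + 4) = 60 × ((135-107)/84 + 4)
  28/84 + 4 = 0.3333… + 4 = 4.3333…
  H = 60 × 4.3333… = 260° → H = 260.0°
= HSL(260.0°, 39.6%, 58.4%)


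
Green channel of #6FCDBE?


Color: #6FCDBE
R = 6F = 111
G = CD = 205
B = BE = 190
Green = 205


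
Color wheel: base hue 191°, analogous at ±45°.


Base hue: 191°
Left analog: (191 - 45) mod 360 = 146°
Right analog: (191 + 45) mod 360 = 236°
Analogous hues = 146° and 236°


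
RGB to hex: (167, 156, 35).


R = 167 → A7 (hex)
G = 156 → 9C (hex)
B = 35 → 23 (hex)
Hex = #A79C23


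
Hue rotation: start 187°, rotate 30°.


New hue = (H + rotation) mod 360
New hue = (187 + 30) mod 360
= 217 mod 360
= 217°


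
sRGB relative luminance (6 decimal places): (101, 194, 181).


Linearize each channel (sRGB transfer function): c = v/255; c_lin = c/12.92 if c ≤ 0.04045, else ((c+0.055)/1.055)^2.4
  R: 101/255 ≈ 0.396078 > 0.04045 → ((0.396078+0.055)/1.055)^2.4 ≈ 0.130136
  G: 194/255 ≈ 0.760784 > 0.04045 → ((0.760784+0.055)/1.055)^2.4 ≈ 0.539479
  B: 181/255 ≈ 0.709804 > 0.04045 → ((0.709804+0.055)/1.055)^2.4 ≈ 0.462077
R_lin = 0.130136, G_lin = 0.539479, B_lin = 0.462077
L = 0.2126×R + 0.7152×G + 0.0722×B
L = 0.2126×0.130136 + 0.7152×0.539479 + 0.0722×0.462077
L ≈ 0.446865


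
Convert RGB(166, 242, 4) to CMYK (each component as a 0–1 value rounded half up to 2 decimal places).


R'=166/255≈0.6510, G'=242/255≈0.9490, B'=4/255≈0.0157
K = 1 - max(R',G',B') = 1 - 242/255 = 13/255 = 0.05098… → 0.05
(1-R'-K)/(1-K) simplifies to (max-R)/max with max = 242:
C = (242-166)/242 = 76/242 = 0.31404… → 0.31
M = (242-242)/242 = 0/242 = 0 → 0.00
Y = (242-4)/242 = 238/242 = 0.98347… → 0.98
= CMYK(0.31, 0.00, 0.98, 0.05)


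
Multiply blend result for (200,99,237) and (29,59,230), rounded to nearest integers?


Multiply: C = A×B/255, rounded to nearest integer
R: 200×29/255 = 5800/255 ≈ 22.745 → 23
G: 99×59/255 = 5841/255 ≈ 22.906 → 23
B: 237×230/255 = 54510/255 ≈ 213.765 → 214
= RGB(23, 23, 214)


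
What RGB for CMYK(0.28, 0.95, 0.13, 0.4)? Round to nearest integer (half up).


R = 255 × (1-C) × (1-K) = 255 × 0.72 × 0.60 = 110.16 → 110
G = 255 × (1-M) × (1-K) = 255 × 0.05 × 0.60 = 7.65 → 8
B = 255 × (1-Y) × (1-K) = 255 × 0.87 × 0.60 = 133.11 → 133
= RGB(110, 8, 133)


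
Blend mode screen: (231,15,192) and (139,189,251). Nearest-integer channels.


Screen: C = 255 - (255-A)×(255-B)/255, rounded to nearest integer
R: 255 - (255-231)×(255-139)/255 = 255 - 2784/255 ≈ 255 - 10.918 = 244.082 → 244
G: 255 - (255-15)×(255-189)/255 = 255 - 15840/255 ≈ 255 - 62.118 = 192.882 → 193
B: 255 - (255-192)×(255-251)/255 = 255 - 252/255 ≈ 255 - 0.988 = 254.012 → 254
= RGB(244, 193, 254)


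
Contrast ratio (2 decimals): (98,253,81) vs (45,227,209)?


Linearize each sRGB channel c=v/255: c/12.92 if c ≤ 0.04045 else ((c+0.055)/1.055)^2.4
L = 0.2126×R_lin + 0.7152×G_lin + 0.0722×B_lin
Color 1 (98,253,81):
  R=98: 98/255≈0.3843 > 0.04045 → ((0.3843+0.055)/1.055)^2.4 ≈ 0.12214
  G=253: 253/255≈0.9922 > 0.04045 → ((0.9922+0.055)/1.055)^2.4 ≈ 0.98225
  B=81: 81/255≈0.3176 > 0.04045 → ((0.3176+0.055)/1.055)^2.4 ≈ 0.08228
  L1 = 0.2126×0.12214 + 0.7152×0.98225 + 0.0722×0.08228 ≈ 0.73441
Color 2 (45,227,209):
  R=45: 45/255≈0.1765 > 0.04045 → ((0.1765+0.055)/1.055)^2.4 ≈ 0.02624
  G=227: 227/255≈0.8902 > 0.04045 → ((0.8902+0.055)/1.055)^2.4 ≈ 0.76815
  B=209: 209/255≈0.8196 > 0.04045 → ((0.8196+0.055)/1.055)^2.4 ≈ 0.63760
  L2 = 0.2126×0.02624 + 0.7152×0.76815 + 0.0722×0.63760 ≈ 0.60100
Lighter = 0.73441, Darker = 0.60100
Ratio = (L_lighter + 0.05) / (L_darker + 0.05)
Ratio = (0.73441 + 0.05) / (0.60100 + 0.05) = 0.78441 / 0.65100 ≈ 1.2049
Ratio ≈ 1.20:1


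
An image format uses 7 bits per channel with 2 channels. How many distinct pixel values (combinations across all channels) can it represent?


Total bits = 7 bits/channel × 2 channels = 14 bits
Distinct pixel values = 2^14
= 16,384 pixel values


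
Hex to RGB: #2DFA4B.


2D → 45 (R)
FA → 250 (G)
4B → 75 (B)
= RGB(45, 250, 75)


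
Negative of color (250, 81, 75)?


Invert: (255-R, 255-G, 255-B)
R: 255-250 = 5
G: 255-81 = 174
B: 255-75 = 180
= RGB(5, 174, 180)


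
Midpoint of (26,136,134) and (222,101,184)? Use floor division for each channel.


Midpoint: each channel = ⌊(C₁+C₂)/2⌋
R: ⌊(26+222)/2⌋ = 124
G: ⌊(136+101)/2⌋ = 118
B: ⌊(134+184)/2⌋ = 159
= RGB(124, 118, 159)


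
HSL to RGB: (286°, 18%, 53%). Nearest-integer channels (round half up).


H=286°, S=0.18, L=0.53
C = (1-|2L-1|)×S = (1-|0.06|)×0.18 = 0.1692
H' = H/60 = 286/60 ≈ 4.7667; X = C×(1-|H' mod 2 - 1|) = 0.12972
m = L - C/2 = 0.53 - 0.0846 = 0.4454
Sector ⌊H'⌋ = 4 → (R',G',B') = (0.12972, 0.0, 0.1692)
RGB = ((R'+m)×255, (G'+m)×255, (B'+m)×255) = (146.6556, 113.577, 156.723)
Round half up → RGB(147, 114, 157)


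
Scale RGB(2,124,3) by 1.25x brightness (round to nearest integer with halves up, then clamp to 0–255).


Multiply each channel by 1.25, round half up, clamp to [0, 255]
R: 2×1.25 = 2.5 → round → 3
G: 124×1.25 = 155
B: 3×1.25 = 3.75 → round → 4
= RGB(3, 155, 4)


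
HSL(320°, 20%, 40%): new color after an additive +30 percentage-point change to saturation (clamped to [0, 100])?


Original S = 20%
Adjustment = +30 percentage points
New S = 20 + (30) = 50
Clamp to [0, 100] → 50
= HSL(320°, 50%, 40%)


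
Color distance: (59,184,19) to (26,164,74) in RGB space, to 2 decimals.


d = √[(R₁-R₂)² + (G₁-G₂)² + (B₁-B₂)²]
d = √[(59-26)² + (184-164)² + (19-74)²]
d = √[1089 + 400 + 3025]
d = √4514
d ≈ 67.19


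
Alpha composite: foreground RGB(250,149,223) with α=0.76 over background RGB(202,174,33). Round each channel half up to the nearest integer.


C = α×F + (1-α)×B, with 1-α = 0.24
R: 0.76×250 + 0.24×202 = 190.00 + 48.48 = 238.48 → 238
G: 0.76×149 + 0.24×174 = 113.24 + 41.76 = 155.00 → 155
B: 0.76×223 + 0.24×33 = 169.48 + 7.92 = 177.40 → 177
= RGB(238, 155, 177)


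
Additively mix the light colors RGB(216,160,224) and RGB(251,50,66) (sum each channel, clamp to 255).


Additive: each channel = min(255, C₁+C₂)
R: 216+251 = 467 → 255
G: 160+50 = 210 → 210
B: 224+66 = 290 → 255
= RGB(255, 210, 255)


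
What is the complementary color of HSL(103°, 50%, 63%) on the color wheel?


Complement = opposite side of color wheel = hue + 180°
H' = (103 + 180) mod 360 = 283°
S and L unchanged.
= HSL(283°, 50%, 63%)


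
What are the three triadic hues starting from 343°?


Triadic: equally spaced at 120° intervals
H1 = 343°
H2 = (343 + 120) mod 360 = 103°
H3 = (343 + 240) mod 360 = 223°
Triadic = 343°, 103°, 223°


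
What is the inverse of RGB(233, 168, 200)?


Invert: (255-R, 255-G, 255-B)
R: 255-233 = 22
G: 255-168 = 87
B: 255-200 = 55
= RGB(22, 87, 55)


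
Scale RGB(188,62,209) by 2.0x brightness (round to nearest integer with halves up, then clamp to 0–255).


Multiply each channel by 2.0, round half up, clamp to [0, 255]
R: 188×2.0 = 376 → clamp → 255
G: 62×2.0 = 124
B: 209×2.0 = 418 → clamp → 255
= RGB(255, 124, 255)


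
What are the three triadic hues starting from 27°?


Triadic: equally spaced at 120° intervals
H1 = 27°
H2 = (27 + 120) mod 360 = 147°
H3 = (27 + 240) mod 360 = 267°
Triadic = 27°, 147°, 267°


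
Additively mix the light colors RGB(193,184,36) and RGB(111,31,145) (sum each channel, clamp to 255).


Additive: each channel = min(255, C₁+C₂)
R: 193+111 = 304 → 255
G: 184+31 = 215 → 215
B: 36+145 = 181 → 181
= RGB(255, 215, 181)


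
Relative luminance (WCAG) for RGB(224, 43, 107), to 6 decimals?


Linearize each channel (sRGB transfer function): c = v/255; c_lin = c/12.92 if c ≤ 0.04045, else ((c+0.055)/1.055)^2.4
  R: 224/255 ≈ 0.878431 > 0.04045 → ((0.878431+0.055)/1.055)^2.4 ≈ 0.745404
  G: 43/255 ≈ 0.168627 > 0.04045 → ((0.168627+0.055)/1.055)^2.4 ≈ 0.024158
  B: 107/255 ≈ 0.419608 > 0.04045 → ((0.419608+0.055)/1.055)^2.4 ≈ 0.147027
R_lin = 0.745404, G_lin = 0.024158, B_lin = 0.147027
L = 0.2126×R + 0.7152×G + 0.0722×B
L = 0.2126×0.745404 + 0.7152×0.024158 + 0.0722×0.147027
L ≈ 0.186366


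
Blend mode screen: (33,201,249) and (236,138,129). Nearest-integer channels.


Screen: C = 255 - (255-A)×(255-B)/255, rounded to nearest integer
R: 255 - (255-33)×(255-236)/255 = 255 - 4218/255 ≈ 255 - 16.541 = 238.459 → 238
G: 255 - (255-201)×(255-138)/255 = 255 - 6318/255 ≈ 255 - 24.776 = 230.224 → 230
B: 255 - (255-249)×(255-129)/255 = 255 - 756/255 ≈ 255 - 2.965 = 252.035 → 252
= RGB(238, 230, 252)


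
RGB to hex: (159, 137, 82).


R = 159 → 9F (hex)
G = 137 → 89 (hex)
B = 82 → 52 (hex)
Hex = #9F8952


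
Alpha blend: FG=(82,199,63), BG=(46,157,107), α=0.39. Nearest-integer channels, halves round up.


C = α×F + (1-α)×B, with 1-α = 0.61
R: 0.39×82 + 0.61×46 = 31.98 + 28.06 = 60.04 → 60
G: 0.39×199 + 0.61×157 = 77.61 + 95.77 = 173.38 → 173
B: 0.39×63 + 0.61×107 = 24.57 + 65.27 = 89.84 → 90
= RGB(60, 173, 90)


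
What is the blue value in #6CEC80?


Color: #6CEC80
R = 6C = 108
G = EC = 236
B = 80 = 128
Blue = 128


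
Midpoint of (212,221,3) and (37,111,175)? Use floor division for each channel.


Midpoint: each channel = ⌊(C₁+C₂)/2⌋
R: ⌊(212+37)/2⌋ = 124
G: ⌊(221+111)/2⌋ = 166
B: ⌊(3+175)/2⌋ = 89
= RGB(124, 166, 89)


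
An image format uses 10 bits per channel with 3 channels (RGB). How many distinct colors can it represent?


Total bits = 10 bits/channel × 3 channels = 30 bits
Distinct colors = 2^30
= 1,073,741,824 colors


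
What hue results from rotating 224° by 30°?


New hue = (H + rotation) mod 360
New hue = (224 + 30) mod 360
= 254 mod 360
= 254°


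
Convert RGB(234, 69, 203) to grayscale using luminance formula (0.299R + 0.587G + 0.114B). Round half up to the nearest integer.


Gray = 0.299×R + 0.587×G + 0.114×B
Gray = 0.299×234 + 0.587×69 + 0.114×203
Gray = 69.966 + 40.503 + 23.142
Gray = 133.611 → round half up → 134
Gray = 134


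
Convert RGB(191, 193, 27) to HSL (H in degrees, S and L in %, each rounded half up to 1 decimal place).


Normalize: R'=191/255≈0.7490, G'=193/255≈0.7569, B'=27/255≈0.1059
Max=193/255, Min=27/255, Δ=Max-Min=166/255
L = (Max+Min)/2 = (193+27)/510 = 220/510 = 0.43137… → L = 43.1%
L ≤ 0.5 → S = Δ/(Max+Min) = 166/(193+27) = 166/220 = 0.75454… → S = 75.5%
(the 1/255 factors cancel in S and H, so raw channel differences can be used)
Max is G' → H = 60 × ((B-R)/Δ + 2) = 60 × ((27-191)/166 + 2)
  -164/166 + 2 = -0.9879… + 2 = 1.0120…
  H = 60 × 1.0120… = 60.722…° → H = 60.7°
= HSL(60.7°, 75.5%, 43.1%)


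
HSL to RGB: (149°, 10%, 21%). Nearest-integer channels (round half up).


H=149°, S=0.10, L=0.21
C = (1-|2L-1|)×S = (1-|-0.58|)×0.10 = 0.042
H' = H/60 = 149/60 ≈ 2.4833; X = C×(1-|H' mod 2 - 1|) = 0.0203
m = L - C/2 = 0.21 - 0.021 = 0.189
Sector ⌊H'⌋ = 2 → (R',G',B') = (0.0, 0.042, 0.0203)
RGB = ((R'+m)×255, (G'+m)×255, (B'+m)×255) = (48.195, 58.905, 53.3715)
Round half up → RGB(48, 59, 53)


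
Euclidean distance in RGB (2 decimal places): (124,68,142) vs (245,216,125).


d = √[(R₁-R₂)² + (G₁-G₂)² + (B₁-B₂)²]
d = √[(124-245)² + (68-216)² + (142-125)²]
d = √[14641 + 21904 + 289]
d = √36834
d ≈ 191.92


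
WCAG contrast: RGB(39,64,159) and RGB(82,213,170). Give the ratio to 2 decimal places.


Linearize each sRGB channel c=v/255: c/12.92 if c ≤ 0.04045 else ((c+0.055)/1.055)^2.4
L = 0.2126×R_lin + 0.7152×G_lin + 0.0722×B_lin
Color 1 (39,64,159):
  R=39: 39/255≈0.1529 > 0.04045 → ((0.1529+0.055)/1.055)^2.4 ≈ 0.02029
  G=64: 64/255≈0.2510 > 0.04045 → ((0.2510+0.055)/1.055)^2.4 ≈ 0.05127
  B=159: 159/255≈0.6235 > 0.04045 → ((0.6235+0.055)/1.055)^2.4 ≈ 0.34670
  L1 = 0.2126×0.02029 + 0.7152×0.05127 + 0.0722×0.34670 ≈ 0.06601
Color 2 (82,213,170):
  R=82: 82/255≈0.3216 > 0.04045 → ((0.3216+0.055)/1.055)^2.4 ≈ 0.08438
  G=213: 213/255≈0.8353 > 0.04045 → ((0.8353+0.055)/1.055)^2.4 ≈ 0.66539
  B=170: 170/255≈0.6667 > 0.04045 → ((0.6667+0.055)/1.055)^2.4 ≈ 0.40198
  L2 = 0.2126×0.08438 + 0.7152×0.66539 + 0.0722×0.40198 ≈ 0.52285
Lighter = 0.52285, Darker = 0.06601
Ratio = (L_lighter + 0.05) / (L_darker + 0.05)
Ratio = (0.52285 + 0.05) / (0.06601 + 0.05) = 0.57285 / 0.11601 ≈ 4.9378
Ratio ≈ 4.94:1


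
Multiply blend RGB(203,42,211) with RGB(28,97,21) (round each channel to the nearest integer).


Multiply: C = A×B/255, rounded to nearest integer
R: 203×28/255 = 5684/255 ≈ 22.290 → 22
G: 42×97/255 = 4074/255 ≈ 15.976 → 16
B: 211×21/255 = 4431/255 ≈ 17.376 → 17
= RGB(22, 16, 17)


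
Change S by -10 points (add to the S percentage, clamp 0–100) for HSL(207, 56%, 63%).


Original S = 56%
Adjustment = -10 percentage points
New S = 56 + (-10) = 46
Clamp to [0, 100] → 46
= HSL(207°, 46%, 63%)


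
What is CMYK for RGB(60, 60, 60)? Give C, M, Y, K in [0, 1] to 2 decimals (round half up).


R'=60/255≈0.2353, G'=60/255≈0.2353, B'=60/255≈0.2353
K = 1 - max(R',G',B') = 1 - 60/255 = 195/255 = 0.76470… → 0.76
(1-R'-K)/(1-K) simplifies to (max-R)/max with max = 60:
C = (60-60)/60 = 0/60 = 0 → 0.00
M = (60-60)/60 = 0/60 = 0 → 0.00
Y = (60-60)/60 = 0/60 = 0 → 0.00
= CMYK(0.00, 0.00, 0.00, 0.76)


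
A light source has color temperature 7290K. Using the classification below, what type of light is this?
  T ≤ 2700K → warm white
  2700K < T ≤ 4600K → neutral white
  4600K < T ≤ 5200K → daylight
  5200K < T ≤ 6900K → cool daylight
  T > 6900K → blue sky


Temperature: 7290K
7290K > 6900K → blue sky
Classification: blue sky


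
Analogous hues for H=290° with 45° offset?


Base hue: 290°
Left analog: (290 - 45) mod 360 = 245°
Right analog: (290 + 45) mod 360 = 335°
Analogous hues = 245° and 335°


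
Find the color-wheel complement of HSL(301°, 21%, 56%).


Complement = opposite side of color wheel = hue + 180°
H' = (301 + 180) mod 360 = 121°
S and L unchanged.
= HSL(121°, 21%, 56%)


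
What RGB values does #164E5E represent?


16 → 22 (R)
4E → 78 (G)
5E → 94 (B)
= RGB(22, 78, 94)


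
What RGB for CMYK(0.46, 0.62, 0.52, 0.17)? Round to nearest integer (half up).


R = 255 × (1-C) × (1-K) = 255 × 0.54 × 0.83 = 114.291 → 114
G = 255 × (1-M) × (1-K) = 255 × 0.38 × 0.83 = 80.427 → 80
B = 255 × (1-Y) × (1-K) = 255 × 0.48 × 0.83 = 101.592 → 102
= RGB(114, 80, 102)


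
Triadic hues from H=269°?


Triadic: equally spaced at 120° intervals
H1 = 269°
H2 = (269 + 120) mod 360 = 29°
H3 = (269 + 240) mod 360 = 149°
Triadic = 269°, 29°, 149°


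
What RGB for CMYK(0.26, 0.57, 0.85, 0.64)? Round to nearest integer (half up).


R = 255 × (1-C) × (1-K) = 255 × 0.74 × 0.36 = 67.932 → 68
G = 255 × (1-M) × (1-K) = 255 × 0.43 × 0.36 = 39.474 → 39
B = 255 × (1-Y) × (1-K) = 255 × 0.15 × 0.36 = 13.77 → 14
= RGB(68, 39, 14)


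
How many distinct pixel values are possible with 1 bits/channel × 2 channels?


Total bits = 1 bits/channel × 2 channels = 2 bits
Distinct pixel values = 2^2
= 4 pixel values


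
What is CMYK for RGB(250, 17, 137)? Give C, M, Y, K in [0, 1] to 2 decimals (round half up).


R'=250/255≈0.9804, G'=17/255≈0.0667, B'=137/255≈0.5373
K = 1 - max(R',G',B') = 1 - 250/255 = 5/255 = 0.01960… → 0.02
(1-R'-K)/(1-K) simplifies to (max-R)/max with max = 250:
C = (250-250)/250 = 0/250 = 0 → 0.00
M = (250-17)/250 = 233/250 = 0.932 → 0.93
Y = (250-137)/250 = 113/250 = 0.452 → 0.45
= CMYK(0.00, 0.93, 0.45, 0.02)


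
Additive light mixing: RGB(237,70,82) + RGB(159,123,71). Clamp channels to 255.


Additive: each channel = min(255, C₁+C₂)
R: 237+159 = 396 → 255
G: 70+123 = 193 → 193
B: 82+71 = 153 → 153
= RGB(255, 193, 153)


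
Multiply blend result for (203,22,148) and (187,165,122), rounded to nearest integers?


Multiply: C = A×B/255, rounded to nearest integer
R: 203×187/255 = 37961/255 ≈ 148.867 → 149
G: 22×165/255 = 3630/255 ≈ 14.235 → 14
B: 148×122/255 = 18056/255 ≈ 70.808 → 71
= RGB(149, 14, 71)


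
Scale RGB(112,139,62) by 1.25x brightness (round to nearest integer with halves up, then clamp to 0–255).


Multiply each channel by 1.25, round half up, clamp to [0, 255]
R: 112×1.25 = 140
G: 139×1.25 = 173.75 → round → 174
B: 62×1.25 = 77.5 → round → 78
= RGB(140, 174, 78)


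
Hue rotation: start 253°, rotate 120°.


New hue = (H + rotation) mod 360
New hue = (253 + 120) mod 360
= 373 mod 360
= 13°


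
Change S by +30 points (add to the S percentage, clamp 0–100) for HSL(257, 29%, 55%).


Original S = 29%
Adjustment = +30 percentage points
New S = 29 + (30) = 59
Clamp to [0, 100] → 59
= HSL(257°, 59%, 55%)


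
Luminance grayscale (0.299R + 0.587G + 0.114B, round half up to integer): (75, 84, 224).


Gray = 0.299×R + 0.587×G + 0.114×B
Gray = 0.299×75 + 0.587×84 + 0.114×224
Gray = 22.425 + 49.308 + 25.536
Gray = 97.269 → round half up → 97
Gray = 97


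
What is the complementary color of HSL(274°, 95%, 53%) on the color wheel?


Complement = opposite side of color wheel = hue + 180°
H' = (274 + 180) mod 360 = 94°
S and L unchanged.
= HSL(94°, 95%, 53%)


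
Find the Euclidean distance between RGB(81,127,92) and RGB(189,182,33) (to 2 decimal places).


d = √[(R₁-R₂)² + (G₁-G₂)² + (B₁-B₂)²]
d = √[(81-189)² + (127-182)² + (92-33)²]
d = √[11664 + 3025 + 3481]
d = √18170
d ≈ 134.80


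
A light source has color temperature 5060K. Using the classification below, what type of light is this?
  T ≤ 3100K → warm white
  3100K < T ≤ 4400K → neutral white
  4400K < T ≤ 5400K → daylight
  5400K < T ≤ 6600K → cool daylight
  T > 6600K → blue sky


Temperature: 5060K
4400K < 5060K ≤ 5400K → daylight
Classification: daylight


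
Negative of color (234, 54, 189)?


Invert: (255-R, 255-G, 255-B)
R: 255-234 = 21
G: 255-54 = 201
B: 255-189 = 66
= RGB(21, 201, 66)


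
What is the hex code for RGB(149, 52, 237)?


R = 149 → 95 (hex)
G = 52 → 34 (hex)
B = 237 → ED (hex)
Hex = #9534ED


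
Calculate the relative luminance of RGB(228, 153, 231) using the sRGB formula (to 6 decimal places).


Linearize each channel (sRGB transfer function): c = v/255; c_lin = c/12.92 if c ≤ 0.04045, else ((c+0.055)/1.055)^2.4
  R: 228/255 ≈ 0.894118 > 0.04045 → ((0.894118+0.055)/1.055)^2.4 ≈ 0.775822
  G: 153/255 ≈ 0.600000 > 0.04045 → ((0.600000+0.055)/1.055)^2.4 ≈ 0.318547
  B: 231/255 ≈ 0.905882 > 0.04045 → ((0.905882+0.055)/1.055)^2.4 ≈ 0.799103
R_lin = 0.775822, G_lin = 0.318547, B_lin = 0.799103
L = 0.2126×R + 0.7152×G + 0.0722×B
L = 0.2126×0.775822 + 0.7152×0.318547 + 0.0722×0.799103
L ≈ 0.450460


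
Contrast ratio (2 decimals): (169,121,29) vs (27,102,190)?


Linearize each sRGB channel c=v/255: c/12.92 if c ≤ 0.04045 else ((c+0.055)/1.055)^2.4
L = 0.2126×R_lin + 0.7152×G_lin + 0.0722×B_lin
Color 1 (169,121,29):
  R=169: 169/255≈0.6627 > 0.04045 → ((0.6627+0.055)/1.055)^2.4 ≈ 0.39676
  G=121: 121/255≈0.4745 > 0.04045 → ((0.4745+0.055)/1.055)^2.4 ≈ 0.19120
  B=29: 29/255≈0.1137 > 0.04045 → ((0.1137+0.055)/1.055)^2.4 ≈ 0.01229
  L1 = 0.2126×0.39676 + 0.7152×0.19120 + 0.0722×0.01229 ≈ 0.22198
Color 2 (27,102,190):
  R=27: 27/255≈0.1059 > 0.04045 → ((0.1059+0.055)/1.055)^2.4 ≈ 0.01096
  G=102: 102/255≈0.4000 > 0.04045 → ((0.4000+0.055)/1.055)^2.4 ≈ 0.13287
  B=190: 190/255≈0.7451 > 0.04045 → ((0.7451+0.055)/1.055)^2.4 ≈ 0.51492
  L2 = 0.2126×0.01096 + 0.7152×0.13287 + 0.0722×0.51492 ≈ 0.13453
Lighter = 0.22198, Darker = 0.13453
Ratio = (L_lighter + 0.05) / (L_darker + 0.05)
Ratio = (0.22198 + 0.05) / (0.13453 + 0.05) = 0.27198 / 0.18453 ≈ 1.4739
Ratio ≈ 1.47:1


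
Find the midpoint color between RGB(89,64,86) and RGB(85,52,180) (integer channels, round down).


Midpoint: each channel = ⌊(C₁+C₂)/2⌋
R: ⌊(89+85)/2⌋ = 87
G: ⌊(64+52)/2⌋ = 58
B: ⌊(86+180)/2⌋ = 133
= RGB(87, 58, 133)


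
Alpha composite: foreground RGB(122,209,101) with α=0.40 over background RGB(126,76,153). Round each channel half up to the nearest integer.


C = α×F + (1-α)×B, with 1-α = 0.60
R: 0.40×122 + 0.60×126 = 48.80 + 75.60 = 124.40 → 124
G: 0.40×209 + 0.60×76 = 83.60 + 45.60 = 129.20 → 129
B: 0.40×101 + 0.60×153 = 40.40 + 91.80 = 132.20 → 132
= RGB(124, 129, 132)


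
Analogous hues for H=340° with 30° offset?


Base hue: 340°
Left analog: (340 - 30) mod 360 = 310°
Right analog: (340 + 30) mod 360 = 10°
Analogous hues = 310° and 10°


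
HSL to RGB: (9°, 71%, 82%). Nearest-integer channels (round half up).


H=9°, S=0.71, L=0.82
C = (1-|2L-1|)×S = (1-|0.64|)×0.71 = 0.2556
H' = H/60 = 9/60 ≈ 0.1500; X = C×(1-|H' mod 2 - 1|) = 0.03834
m = L - C/2 = 0.82 - 0.1278 = 0.6922
Sector ⌊H'⌋ = 0 → (R',G',B') = (0.2556, 0.03834, 0.0)
RGB = ((R'+m)×255, (G'+m)×255, (B'+m)×255) = (241.689, 186.2877, 176.511)
Round half up → RGB(242, 186, 177)


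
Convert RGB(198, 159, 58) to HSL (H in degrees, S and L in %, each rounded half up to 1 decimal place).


Normalize: R'=198/255≈0.7765, G'=159/255≈0.6235, B'=58/255≈0.2275
Max=198/255, Min=58/255, Δ=Max-Min=140/255
L = (Max+Min)/2 = (198+58)/510 = 256/510 = 0.50196… → L = 50.2%
L > 0.5 → S = Δ/(2-Max-Min) = 140/(510-198-58) = 140/254 = 0.55118… → S = 55.1%
(the 1/255 factors cancel in S and H, so raw channel differences can be used)
Max is R' → H = 60 × (((G-B)/Δ) mod 6) = 60 × (((159-58)/140) mod 6)
  101/140 = 0.7214…
  H = 60 × 0.7214… = 43.285…° → H = 43.3°
= HSL(43.3°, 55.1%, 50.2%)


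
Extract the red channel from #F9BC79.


Color: #F9BC79
R = F9 = 249
G = BC = 188
B = 79 = 121
Red = 249


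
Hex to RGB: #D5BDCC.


D5 → 213 (R)
BD → 189 (G)
CC → 204 (B)
= RGB(213, 189, 204)


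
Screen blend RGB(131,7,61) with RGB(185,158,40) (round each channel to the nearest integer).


Screen: C = 255 - (255-A)×(255-B)/255, rounded to nearest integer
R: 255 - (255-131)×(255-185)/255 = 255 - 8680/255 ≈ 255 - 34.039 = 220.961 → 221
G: 255 - (255-7)×(255-158)/255 = 255 - 24056/255 ≈ 255 - 94.337 = 160.663 → 161
B: 255 - (255-61)×(255-40)/255 = 255 - 41710/255 ≈ 255 - 163.569 = 91.431 → 91
= RGB(221, 161, 91)


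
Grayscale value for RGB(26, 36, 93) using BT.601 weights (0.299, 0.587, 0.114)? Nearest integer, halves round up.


Gray = 0.299×R + 0.587×G + 0.114×B
Gray = 0.299×26 + 0.587×36 + 0.114×93
Gray = 7.774 + 21.132 + 10.602
Gray = 39.508 → round half up → 40
Gray = 40


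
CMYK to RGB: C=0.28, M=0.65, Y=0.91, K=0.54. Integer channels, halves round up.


R = 255 × (1-C) × (1-K) = 255 × 0.72 × 0.46 = 84.456 → 84
G = 255 × (1-M) × (1-K) = 255 × 0.35 × 0.46 = 41.055 → 41
B = 255 × (1-Y) × (1-K) = 255 × 0.09 × 0.46 = 10.557 → 11
= RGB(84, 41, 11)


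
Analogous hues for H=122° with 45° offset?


Base hue: 122°
Left analog: (122 - 45) mod 360 = 77°
Right analog: (122 + 45) mod 360 = 167°
Analogous hues = 77° and 167°


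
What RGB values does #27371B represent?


27 → 39 (R)
37 → 55 (G)
1B → 27 (B)
= RGB(39, 55, 27)


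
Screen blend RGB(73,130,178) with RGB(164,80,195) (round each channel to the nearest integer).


Screen: C = 255 - (255-A)×(255-B)/255, rounded to nearest integer
R: 255 - (255-73)×(255-164)/255 = 255 - 16562/255 ≈ 255 - 64.949 = 190.051 → 190
G: 255 - (255-130)×(255-80)/255 = 255 - 21875/255 ≈ 255 - 85.784 = 169.216 → 169
B: 255 - (255-178)×(255-195)/255 = 255 - 4620/255 ≈ 255 - 18.118 = 236.882 → 237
= RGB(190, 169, 237)


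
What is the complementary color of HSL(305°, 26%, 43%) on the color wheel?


Complement = opposite side of color wheel = hue + 180°
H' = (305 + 180) mod 360 = 125°
S and L unchanged.
= HSL(125°, 26%, 43%)


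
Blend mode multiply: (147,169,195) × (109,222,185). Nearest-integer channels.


Multiply: C = A×B/255, rounded to nearest integer
R: 147×109/255 = 16023/255 ≈ 62.835 → 63
G: 169×222/255 = 37518/255 ≈ 147.129 → 147
B: 195×185/255 = 36075/255 ≈ 141.471 → 141
= RGB(63, 147, 141)


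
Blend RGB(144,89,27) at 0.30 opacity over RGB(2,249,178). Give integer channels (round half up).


C = α×F + (1-α)×B, with 1-α = 0.70
R: 0.30×144 + 0.70×2 = 43.20 + 1.40 = 44.60 → 45
G: 0.30×89 + 0.70×249 = 26.70 + 174.30 = 201.00 → 201
B: 0.30×27 + 0.70×178 = 8.10 + 124.60 = 132.70 → 133
= RGB(45, 201, 133)
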